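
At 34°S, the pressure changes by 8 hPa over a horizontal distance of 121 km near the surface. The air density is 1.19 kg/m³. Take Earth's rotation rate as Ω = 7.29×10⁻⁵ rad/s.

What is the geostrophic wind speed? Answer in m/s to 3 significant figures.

Coriolis parameter at 34°S:
f = 2Ω sin φ = 2 × 7.29×10⁻⁵ × sin 34° = 8.15×10⁻⁵ s⁻¹
Pressure gradient: |∂P/∂n| = 800 Pa / 121000 m = 6.61×10⁻³ Pa/m
Geostrophic balance (pressure-gradient force = Coriolis force):
V_g = (1/(fρ)) |∂P/∂n| = 6.61×10⁻³ / (8.15×10⁻⁵ × 1.19) = 68.1 m/s

68.1 m/s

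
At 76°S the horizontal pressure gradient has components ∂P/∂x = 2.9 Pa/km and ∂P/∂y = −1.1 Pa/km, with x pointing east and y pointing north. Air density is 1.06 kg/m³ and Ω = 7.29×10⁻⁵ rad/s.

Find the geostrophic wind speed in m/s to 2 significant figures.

21 m/s

Coriolis parameter at 76°S:
f = 2Ω sin φ = 2 × 7.29×10⁻⁵ × sin 76° = 1.41×10⁻⁴ s⁻¹
In the Southern Hemisphere f is negative: f = −1.41×10⁻⁴ s⁻¹.
Component geostrophic relations (x east, y north):
u_g = −(1/(fρ)) ∂P/∂y,  v_g = (1/(fρ)) ∂P/∂x
u_g = −(−1.1×10⁻³)/(−1.41×10⁻⁴ × 1.06) = −7.34 m/s;  v_g = (2.9×10⁻³)/(−1.41×10⁻⁴ × 1.06) = −19.3 m/s
|V_g| = √(u_g² + v_g²) = 20.7 m/s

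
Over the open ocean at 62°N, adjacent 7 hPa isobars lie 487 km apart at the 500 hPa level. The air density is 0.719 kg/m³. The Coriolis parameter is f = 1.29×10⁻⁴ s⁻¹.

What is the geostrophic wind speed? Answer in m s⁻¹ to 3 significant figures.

Pressure gradient: |∂P/∂n| = 700 Pa / 487000 m = 1.44×10⁻³ Pa/m
Geostrophic balance (pressure-gradient force = Coriolis force):
V_g = (1/(fρ)) |∂P/∂n| = 1.44×10⁻³ / (1.29×10⁻⁴ × 0.719) = 15.5 m/s

15.5 m s⁻¹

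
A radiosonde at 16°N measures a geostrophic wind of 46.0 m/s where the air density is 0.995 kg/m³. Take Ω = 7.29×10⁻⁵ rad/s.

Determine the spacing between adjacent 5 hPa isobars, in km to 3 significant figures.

Coriolis parameter at 16°N:
f = 2Ω sin φ = 2 × 7.29×10⁻⁵ × sin 16° = 4.02×10⁻⁵ s⁻¹
Geostrophic balance rearranged: |∂P/∂n| = f ρ V_g
|∂P/∂n| = 4.02×10⁻⁵ × 0.995 × 46.0 = 1.84×10⁻³ Pa/m
Isobar spacing: Δn = ΔP/|∂P/∂n| = 500 Pa / 1.84×10⁻³ Pa/m = 271828 m ≈ 272 km

272 km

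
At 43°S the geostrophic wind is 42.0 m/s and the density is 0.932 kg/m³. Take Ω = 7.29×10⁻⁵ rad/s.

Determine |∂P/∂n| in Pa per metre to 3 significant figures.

3.89×10⁻³ Pa/m

Coriolis parameter at 43°S:
f = 2Ω sin φ = 2 × 7.29×10⁻⁵ × sin 43° = 9.94×10⁻⁵ s⁻¹
Geostrophic balance rearranged: |∂P/∂n| = f ρ V_g
|∂P/∂n| = 9.94×10⁻⁵ × 0.932 × 42.0 = 3.89×10⁻³ Pa/m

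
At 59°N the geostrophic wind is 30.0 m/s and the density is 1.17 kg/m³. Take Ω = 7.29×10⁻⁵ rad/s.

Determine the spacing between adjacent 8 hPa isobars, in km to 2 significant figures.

180 km

Coriolis parameter at 59°N:
f = 2Ω sin φ = 2 × 7.29×10⁻⁵ × sin 59° = 1.25×10⁻⁴ s⁻¹
Geostrophic balance rearranged: |∂P/∂n| = f ρ V_g
|∂P/∂n| = 1.25×10⁻⁴ × 1.17 × 30.0 = 4.39×10⁻³ Pa/m
Isobar spacing: Δn = ΔP/|∂P/∂n| = 800 Pa / 4.39×10⁻³ Pa/m = 182373 m ≈ 180 km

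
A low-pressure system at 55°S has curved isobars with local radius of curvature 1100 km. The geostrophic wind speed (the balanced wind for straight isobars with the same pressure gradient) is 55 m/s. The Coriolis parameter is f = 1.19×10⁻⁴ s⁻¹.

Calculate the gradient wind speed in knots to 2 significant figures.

Around a low, centrifugal force acts outward with Coriolis, so pressure-gradient force balances both:
(1/ρ)|∂P/∂n| = fV + V²/R  →  V² + fR·V − fR·V_g = 0
With fR = 1.19×10⁻⁴ × 1100×10³ m = 131 m/s:
V = [−fR + √((fR)² + 4 fR V_g)]/2 = [−131 + √(131² + 4×131×55)]/2 = 41.7 m/s
Subgeostrophic (V < V_g = 55 m/s), as expected around a low.
Converting: 41.7 m/s × 1.944 = 81 knots

81 knots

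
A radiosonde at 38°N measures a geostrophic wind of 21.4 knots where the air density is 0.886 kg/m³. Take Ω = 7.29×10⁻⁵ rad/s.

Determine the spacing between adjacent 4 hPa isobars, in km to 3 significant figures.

Coriolis parameter at 38°N:
f = 2Ω sin φ = 2 × 7.29×10⁻⁵ × sin 38° = 8.98×10⁻⁵ s⁻¹
Wind speed in SI: 21.4 knots = 11.0 m/s
Geostrophic balance rearranged: |∂P/∂n| = f ρ V_g
|∂P/∂n| = 8.98×10⁻⁵ × 0.886 × 11.0 = 8.76×10⁻⁴ Pa/m
Isobar spacing: Δn = ΔP/|∂P/∂n| = 400 Pa / 8.76×10⁻⁴ Pa/m = 456851 m ≈ 457 km

457 km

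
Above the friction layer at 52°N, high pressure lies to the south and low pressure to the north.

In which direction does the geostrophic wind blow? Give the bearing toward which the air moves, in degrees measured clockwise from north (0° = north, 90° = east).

090°

The pressure-gradient force points toward the north (bearing 000°).
Geostrophic balance: in the Northern Hemisphere the Coriolis force deflects motion to the right, so the geostrophic wind blows 90° to the right of the pressure-gradient force (low pressure on the left).
Rotating 000° by 90° clockwise gives 090° — the wind blows toward the east.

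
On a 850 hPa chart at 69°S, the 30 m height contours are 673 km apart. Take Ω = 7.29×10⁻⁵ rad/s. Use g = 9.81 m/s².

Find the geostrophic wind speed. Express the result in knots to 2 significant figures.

Coriolis parameter at 69°S:
f = 2Ω sin φ = 2 × 7.29×10⁻⁵ × sin 69° = 1.36×10⁻⁴ s⁻¹
Height gradient: |∂Z/∂n| = 30 m / 673000 m = 4.46×10⁻⁵
On a pressure surface, geostrophic balance gives V_g = (g/f)|∂Z/∂n|:
V_g = 9.81 × 4.46×10⁻⁵ / 1.36×10⁻⁴ = 3.21 m/s
Converting: 3.21 m/s × 1.944 = 6.2 knots

6.2 knots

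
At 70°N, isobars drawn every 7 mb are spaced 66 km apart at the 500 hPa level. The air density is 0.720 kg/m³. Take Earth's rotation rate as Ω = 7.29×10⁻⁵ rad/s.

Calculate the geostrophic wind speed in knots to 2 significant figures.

Coriolis parameter at 70°N:
f = 2Ω sin φ = 2 × 7.29×10⁻⁵ × sin 70° = 1.37×10⁻⁴ s⁻¹
Pressure gradient: |∂P/∂n| = 700 Pa / 66000 m = 1.06×10⁻² Pa/m
Geostrophic balance (pressure-gradient force = Coriolis force):
V_g = (1/(fρ)) |∂P/∂n| = 1.06×10⁻² / (1.37×10⁻⁴ × 0.720) = 108 m/s
Converting: 108 m/s × 1.944 = 210 knots

210 knots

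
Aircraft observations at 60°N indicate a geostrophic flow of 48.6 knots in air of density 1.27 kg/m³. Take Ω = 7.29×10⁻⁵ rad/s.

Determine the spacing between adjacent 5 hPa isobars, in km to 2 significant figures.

Coriolis parameter at 60°N:
f = 2Ω sin φ = 2 × 7.29×10⁻⁵ × sin 60° = 1.26×10⁻⁴ s⁻¹
Wind speed in SI: 48.6 knots = 25.0 m/s
Geostrophic balance rearranged: |∂P/∂n| = f ρ V_g
|∂P/∂n| = 1.26×10⁻⁴ × 1.27 × 25.0 = 4.01×10⁻³ Pa/m
Isobar spacing: Δn = ΔP/|∂P/∂n| = 500 Pa / 4.01×10⁻³ Pa/m = 124711 m ≈ 120 km

120 km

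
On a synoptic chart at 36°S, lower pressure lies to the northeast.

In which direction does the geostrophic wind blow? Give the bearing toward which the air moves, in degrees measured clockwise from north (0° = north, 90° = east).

315°

The pressure-gradient force points toward the northeast (bearing 045°).
Geostrophic balance: in the Southern Hemisphere the Coriolis force deflects motion to the left, so the geostrophic wind blows 90° to the left of the pressure-gradient force (low pressure on the right).
Rotating 045° by 90° counterclockwise gives 315° — the wind blows toward the northwest.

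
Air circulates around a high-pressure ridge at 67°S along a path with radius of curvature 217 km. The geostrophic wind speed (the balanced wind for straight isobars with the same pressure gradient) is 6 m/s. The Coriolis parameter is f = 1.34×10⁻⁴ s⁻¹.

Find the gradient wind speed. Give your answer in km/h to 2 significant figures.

Around a high, pressure-gradient force acts outward with centrifugal, so Coriolis balances both:
fV = (1/ρ)|∂P/∂n| + V²/R  →  V² − fR·V + fR·V_g = 0
With fR = 1.34×10⁻⁴ × 217×10³ m = 29.1 m/s:
V = [fR − √((fR)² − 4 fR V_g)]/2 = [29.1 − √(29.1² − 4×29.1×6)]/2 = 8.46 m/s
Supergeostrophic (V > V_g = 6 m/s), as expected around a high.
Converting: 8.46 m/s × 3.6 = 30 km/h

30 km/h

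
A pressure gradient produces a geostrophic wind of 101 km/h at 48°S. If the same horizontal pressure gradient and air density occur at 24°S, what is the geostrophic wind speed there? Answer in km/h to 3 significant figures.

With the same pressure gradient and density, V_g ∝ 1/f ∝ 1/sin φ.
V₂ = V₁ · sin φ₁ / sin φ₂ = 101 × sin 48° / sin 24°
V₂ = 101 × 0.7431/0.4067 = 185 km/h

185 km/h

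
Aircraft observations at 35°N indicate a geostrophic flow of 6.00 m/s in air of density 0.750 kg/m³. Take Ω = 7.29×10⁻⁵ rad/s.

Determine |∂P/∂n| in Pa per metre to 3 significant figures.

Coriolis parameter at 35°N:
f = 2Ω sin φ = 2 × 7.29×10⁻⁵ × sin 35° = 8.36×10⁻⁵ s⁻¹
Geostrophic balance rearranged: |∂P/∂n| = f ρ V_g
|∂P/∂n| = 8.36×10⁻⁵ × 0.750 × 6.00 = 3.76×10⁻⁴ Pa/m

3.76×10⁻⁴ Pa/m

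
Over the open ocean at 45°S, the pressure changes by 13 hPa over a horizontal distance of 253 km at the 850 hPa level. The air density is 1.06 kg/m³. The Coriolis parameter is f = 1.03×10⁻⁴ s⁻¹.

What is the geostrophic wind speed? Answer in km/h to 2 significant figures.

170 km/h

Pressure gradient: |∂P/∂n| = 1300 Pa / 253000 m = 5.14×10⁻³ Pa/m
Geostrophic balance (pressure-gradient force = Coriolis force):
V_g = (1/(fρ)) |∂P/∂n| = 5.14×10⁻³ / (1.03×10⁻⁴ × 1.06) = 47.1 m/s
Converting: 47.1 m/s × 3.6 = 170 km/h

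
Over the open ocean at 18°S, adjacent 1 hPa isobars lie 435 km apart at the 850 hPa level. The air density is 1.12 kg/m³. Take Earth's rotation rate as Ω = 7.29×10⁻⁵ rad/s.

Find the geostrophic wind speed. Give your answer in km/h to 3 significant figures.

16.4 km/h

Coriolis parameter at 18°S:
f = 2Ω sin φ = 2 × 7.29×10⁻⁵ × sin 18° = 4.51×10⁻⁵ s⁻¹
Pressure gradient: |∂P/∂n| = 100 Pa / 435000 m = 2.30×10⁻⁴ Pa/m
Geostrophic balance (pressure-gradient force = Coriolis force):
V_g = (1/(fρ)) |∂P/∂n| = 2.30×10⁻⁴ / (4.51×10⁻⁵ × 1.12) = 4.56 m/s
Converting: 4.56 m/s × 3.6 = 16.4 km/h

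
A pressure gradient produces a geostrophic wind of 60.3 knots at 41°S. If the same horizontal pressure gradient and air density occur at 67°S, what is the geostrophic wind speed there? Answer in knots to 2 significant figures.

With the same pressure gradient and density, V_g ∝ 1/f ∝ 1/sin φ.
V₂ = V₁ · sin φ₁ / sin φ₂ = 60.3 × sin 41° / sin 67°
V₂ = 60.3 × 0.6561/0.9205 = 43 knots

43 knots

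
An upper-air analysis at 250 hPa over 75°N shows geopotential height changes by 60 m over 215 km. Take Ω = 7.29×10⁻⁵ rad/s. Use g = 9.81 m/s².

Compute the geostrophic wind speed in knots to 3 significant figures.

Coriolis parameter at 75°N:
f = 2Ω sin φ = 2 × 7.29×10⁻⁵ × sin 75° = 1.41×10⁻⁴ s⁻¹
Height gradient: |∂Z/∂n| = 60 m / 215000 m = 2.79×10⁻⁴
On a pressure surface, geostrophic balance gives V_g = (g/f)|∂Z/∂n|:
V_g = 9.81 × 2.79×10⁻⁴ / 1.41×10⁻⁴ = 19.4 m/s
Converting: 19.4 m/s × 1.944 = 37.8 knots

37.8 knots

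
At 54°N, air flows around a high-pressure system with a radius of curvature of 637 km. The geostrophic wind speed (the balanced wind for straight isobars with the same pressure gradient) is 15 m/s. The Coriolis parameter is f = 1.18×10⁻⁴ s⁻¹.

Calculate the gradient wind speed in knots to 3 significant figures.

Around a high, pressure-gradient force acts outward with centrifugal, so Coriolis balances both:
fV = (1/ρ)|∂P/∂n| + V²/R  →  V² − fR·V + fR·V_g = 0
With fR = 1.18×10⁻⁴ × 637×10³ m = 75.2 m/s:
V = [fR − √((fR)² − 4 fR V_g)]/2 = [75.2 − √(75.2² − 4×75.2×15)]/2 = 20.7 m/s
Supergeostrophic (V > V_g = 15 m/s), as expected around a high.
Converting: 20.7 m/s × 1.944 = 40.2 knots

40.2 knots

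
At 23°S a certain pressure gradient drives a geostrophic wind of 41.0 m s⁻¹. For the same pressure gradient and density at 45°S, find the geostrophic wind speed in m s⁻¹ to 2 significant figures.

23 m s⁻¹

With the same pressure gradient and density, V_g ∝ 1/f ∝ 1/sin φ.
V₂ = V₁ · sin φ₁ / sin φ₂ = 41.0 × sin 23° / sin 45°
V₂ = 41.0 × 0.3907/0.7071 = 23 m s⁻¹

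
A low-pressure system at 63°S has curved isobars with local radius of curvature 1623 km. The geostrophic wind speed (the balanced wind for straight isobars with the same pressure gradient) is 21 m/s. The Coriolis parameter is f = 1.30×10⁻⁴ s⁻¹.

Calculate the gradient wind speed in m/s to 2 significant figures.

Around a low, centrifugal force acts outward with Coriolis, so pressure-gradient force balances both:
(1/ρ)|∂P/∂n| = fV + V²/R  →  V² + fR·V − fR·V_g = 0
With fR = 1.30×10⁻⁴ × 1623×10³ m = 211 m/s:
V = [−fR + √((fR)² + 4 fR V_g)]/2 = [−211 + √(211² + 4×211×21)]/2 = 19.2 m/s
Subgeostrophic (V < V_g = 21 m/s), as expected around a low.

19 m/s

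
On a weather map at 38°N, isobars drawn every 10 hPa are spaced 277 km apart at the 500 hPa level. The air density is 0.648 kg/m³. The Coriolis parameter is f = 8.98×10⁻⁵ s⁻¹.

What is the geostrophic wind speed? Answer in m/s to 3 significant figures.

Pressure gradient: |∂P/∂n| = 1000 Pa / 277000 m = 3.61×10⁻³ Pa/m
Geostrophic balance (pressure-gradient force = Coriolis force):
V_g = (1/(fρ)) |∂P/∂n| = 3.61×10⁻³ / (8.98×10⁻⁵ × 0.648) = 62.0 m/s

62.0 m/s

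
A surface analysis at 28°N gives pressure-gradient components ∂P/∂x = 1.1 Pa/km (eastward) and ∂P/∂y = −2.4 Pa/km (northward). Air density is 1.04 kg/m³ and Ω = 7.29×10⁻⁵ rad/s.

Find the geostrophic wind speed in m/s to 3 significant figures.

Coriolis parameter at 28°N:
f = 2Ω sin φ = 2 × 7.29×10⁻⁵ × sin 28° = 6.84×10⁻⁵ s⁻¹
Component geostrophic relations (x east, y north):
u_g = −(1/(fρ)) ∂P/∂y,  v_g = (1/(fρ)) ∂P/∂x
u_g = −(−2.4×10⁻³)/(6.84×10⁻⁵ × 1.04) = 33.7 m/s;  v_g = (1.1×10⁻³)/(6.84×10⁻⁵ × 1.04) = 15.5 m/s
|V_g| = √(u_g² + v_g²) = 37.1 m/s

37.1 m/s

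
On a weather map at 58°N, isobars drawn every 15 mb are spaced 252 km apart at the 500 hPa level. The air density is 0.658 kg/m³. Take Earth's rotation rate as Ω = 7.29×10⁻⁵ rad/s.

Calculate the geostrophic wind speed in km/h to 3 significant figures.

263 km/h

Coriolis parameter at 58°N:
f = 2Ω sin φ = 2 × 7.29×10⁻⁵ × sin 58° = 1.24×10⁻⁴ s⁻¹
Pressure gradient: |∂P/∂n| = 1500 Pa / 252000 m = 5.95×10⁻³ Pa/m
Geostrophic balance (pressure-gradient force = Coriolis force):
V_g = (1/(fρ)) |∂P/∂n| = 5.95×10⁻³ / (1.24×10⁻⁴ × 0.658) = 73.2 m/s
Converting: 73.2 m/s × 3.6 = 263 km/h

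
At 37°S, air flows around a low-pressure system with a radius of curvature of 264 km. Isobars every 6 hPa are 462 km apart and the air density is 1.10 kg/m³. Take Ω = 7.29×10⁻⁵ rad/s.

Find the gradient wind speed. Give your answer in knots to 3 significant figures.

18.5 knots

Coriolis parameter at 37°S:
f = 2Ω sin φ = 2 × 7.29×10⁻⁵ × sin 37° = 8.77×10⁻⁵ s⁻¹
Pressure gradient: |∂P/∂n| = 600 Pa / 462000 m = 1.30×10⁻³ Pa/m
Geostrophic speed: V_g = |∂P/∂n|/(fρ) = 1.30×10⁻³/(8.77×10⁻⁵ × 1.10) = 13.5 m/s
Around a low, centrifugal force acts outward with Coriolis, so pressure-gradient force balances both:
(1/ρ)|∂P/∂n| = fV + V²/R  →  V² + fR·V − fR·V_g = 0
With fR = 8.77×10⁻⁵ × 264×10³ m = 23.2 m/s:
V = [−fR + √((fR)² + 4 fR V_g)]/2 = [−23.2 + √(23.2² + 4×23.2×13.5)]/2 = 9.53 m/s
Subgeostrophic (V < V_g = 13.5 m/s), as expected around a low.
Converting: 9.53 m/s × 1.944 = 18.5 knots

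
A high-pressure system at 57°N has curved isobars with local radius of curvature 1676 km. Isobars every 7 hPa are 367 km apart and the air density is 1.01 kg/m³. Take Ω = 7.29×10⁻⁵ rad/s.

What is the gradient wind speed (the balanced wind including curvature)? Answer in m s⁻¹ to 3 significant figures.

Coriolis parameter at 57°N:
f = 2Ω sin φ = 2 × 7.29×10⁻⁵ × sin 57° = 1.22×10⁻⁴ s⁻¹
Pressure gradient: |∂P/∂n| = 700 Pa / 367000 m = 1.91×10⁻³ Pa/m
Geostrophic speed: V_g = |∂P/∂n|/(fρ) = 1.91×10⁻³/(1.22×10⁻⁴ × 1.01) = 15.4 m/s
Around a high, pressure-gradient force acts outward with centrifugal, so Coriolis balances both:
fV = (1/ρ)|∂P/∂n| + V²/R  →  V² − fR·V + fR·V_g = 0
With fR = 1.22×10⁻⁴ × 1676×10³ m = 205 m/s:
V = [fR − √((fR)² − 4 fR V_g)]/2 = [205 − √(205² − 4×205×15.4)]/2 = 16.8 m/s
Supergeostrophic (V > V_g = 15.4 m/s), as expected around a high.

16.8 m s⁻¹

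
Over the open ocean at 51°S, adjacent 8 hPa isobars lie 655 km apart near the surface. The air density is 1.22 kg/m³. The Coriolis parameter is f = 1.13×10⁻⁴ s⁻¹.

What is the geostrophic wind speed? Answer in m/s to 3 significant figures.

8.86 m/s

Pressure gradient: |∂P/∂n| = 800 Pa / 655000 m = 1.22×10⁻³ Pa/m
Geostrophic balance (pressure-gradient force = Coriolis force):
V_g = (1/(fρ)) |∂P/∂n| = 1.22×10⁻³ / (1.13×10⁻⁴ × 1.22) = 8.86 m/s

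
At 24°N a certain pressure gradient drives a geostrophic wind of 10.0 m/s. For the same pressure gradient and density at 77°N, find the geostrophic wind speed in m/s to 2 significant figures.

With the same pressure gradient and density, V_g ∝ 1/f ∝ 1/sin φ.
V₂ = V₁ · sin φ₁ / sin φ₂ = 10.0 × sin 24° / sin 77°
V₂ = 10.0 × 0.4067/0.9744 = 4.2 m/s

4.2 m/s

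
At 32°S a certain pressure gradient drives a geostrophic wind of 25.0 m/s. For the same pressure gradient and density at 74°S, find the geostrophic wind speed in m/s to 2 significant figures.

14 m/s

With the same pressure gradient and density, V_g ∝ 1/f ∝ 1/sin φ.
V₂ = V₁ · sin φ₁ / sin φ₂ = 25.0 × sin 32° / sin 74°
V₂ = 25.0 × 0.5299/0.9613 = 14 m/s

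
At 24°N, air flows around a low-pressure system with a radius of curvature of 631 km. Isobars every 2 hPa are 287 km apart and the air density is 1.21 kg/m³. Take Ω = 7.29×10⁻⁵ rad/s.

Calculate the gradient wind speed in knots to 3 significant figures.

15.6 knots

Coriolis parameter at 24°N:
f = 2Ω sin φ = 2 × 7.29×10⁻⁵ × sin 24° = 5.93×10⁻⁵ s⁻¹
Pressure gradient: |∂P/∂n| = 200 Pa / 287000 m = 6.97×10⁻⁴ Pa/m
Geostrophic speed: V_g = |∂P/∂n|/(fρ) = 6.97×10⁻⁴/(5.93×10⁻⁵ × 1.21) = 9.71 m/s
Around a low, centrifugal force acts outward with Coriolis, so pressure-gradient force balances both:
(1/ρ)|∂P/∂n| = fV + V²/R  →  V² + fR·V − fR·V_g = 0
With fR = 5.93×10⁻⁵ × 631×10³ m = 37.4 m/s:
V = [−fR + √((fR)² + 4 fR V_g)]/2 = [−37.4 + √(37.4² + 4×37.4×9.71)]/2 = 8 m/s
Subgeostrophic (V < V_g = 9.71 m/s), as expected around a low.
Converting: 8 m/s × 1.944 = 15.6 knots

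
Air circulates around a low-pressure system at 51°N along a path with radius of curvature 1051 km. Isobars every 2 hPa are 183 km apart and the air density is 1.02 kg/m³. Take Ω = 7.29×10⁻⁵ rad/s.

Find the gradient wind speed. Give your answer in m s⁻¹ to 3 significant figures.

8.81 m s⁻¹

Coriolis parameter at 51°N:
f = 2Ω sin φ = 2 × 7.29×10⁻⁵ × sin 51° = 1.13×10⁻⁴ s⁻¹
Pressure gradient: |∂P/∂n| = 200 Pa / 183000 m = 1.09×10⁻³ Pa/m
Geostrophic speed: V_g = |∂P/∂n|/(fρ) = 1.09×10⁻³/(1.13×10⁻⁴ × 1.02) = 9.46 m/s
Around a low, centrifugal force acts outward with Coriolis, so pressure-gradient force balances both:
(1/ρ)|∂P/∂n| = fV + V²/R  →  V² + fR·V − fR·V_g = 0
With fR = 1.13×10⁻⁴ × 1051×10³ m = 119 m/s:
V = [−fR + √((fR)² + 4 fR V_g)]/2 = [−119 + √(119² + 4×119×9.46)]/2 = 8.81 m/s
Subgeostrophic (V < V_g = 9.46 m/s), as expected around a low.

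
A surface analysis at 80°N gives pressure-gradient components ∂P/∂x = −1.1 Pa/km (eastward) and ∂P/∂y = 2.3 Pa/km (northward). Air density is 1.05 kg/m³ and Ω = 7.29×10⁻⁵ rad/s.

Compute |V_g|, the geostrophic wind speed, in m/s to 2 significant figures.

Coriolis parameter at 80°N:
f = 2Ω sin φ = 2 × 7.29×10⁻⁵ × sin 80° = 1.44×10⁻⁴ s⁻¹
Component geostrophic relations (x east, y north):
u_g = −(1/(fρ)) ∂P/∂y,  v_g = (1/(fρ)) ∂P/∂x
u_g = −(2.3×10⁻³)/(1.44×10⁻⁴ × 1.05) = −15.3 m/s;  v_g = (−1.1×10⁻³)/(1.44×10⁻⁴ × 1.05) = −7.30 m/s
|V_g| = √(u_g² + v_g²) = 16.9 m/s

17 m/s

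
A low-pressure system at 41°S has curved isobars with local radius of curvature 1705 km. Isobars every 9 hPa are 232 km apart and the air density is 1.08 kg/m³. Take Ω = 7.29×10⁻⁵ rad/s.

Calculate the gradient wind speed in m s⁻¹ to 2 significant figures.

Coriolis parameter at 41°S:
f = 2Ω sin φ = 2 × 7.29×10⁻⁵ × sin 41° = 9.57×10⁻⁵ s⁻¹
Pressure gradient: |∂P/∂n| = 900 Pa / 232000 m = 3.88×10⁻³ Pa/m
Geostrophic speed: V_g = |∂P/∂n|/(fρ) = 3.88×10⁻³/(9.57×10⁻⁵ × 1.08) = 37.6 m/s
Around a low, centrifugal force acts outward with Coriolis, so pressure-gradient force balances both:
(1/ρ)|∂P/∂n| = fV + V²/R  →  V² + fR·V − fR·V_g = 0
With fR = 9.57×10⁻⁵ × 1705×10³ m = 163 m/s:
V = [−fR + √((fR)² + 4 fR V_g)]/2 = [−163 + √(163² + 4×163×37.6)]/2 = 31.5 m/s
Subgeostrophic (V < V_g = 37.6 m/s), as expected around a low.

31 m s⁻¹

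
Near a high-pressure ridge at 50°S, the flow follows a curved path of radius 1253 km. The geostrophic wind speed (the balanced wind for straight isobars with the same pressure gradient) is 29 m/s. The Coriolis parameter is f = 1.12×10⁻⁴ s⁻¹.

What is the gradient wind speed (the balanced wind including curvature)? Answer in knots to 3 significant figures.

Around a high, pressure-gradient force acts outward with centrifugal, so Coriolis balances both:
fV = (1/ρ)|∂P/∂n| + V²/R  →  V² − fR·V + fR·V_g = 0
With fR = 1.12×10⁻⁴ × 1253×10³ m = 140 m/s:
V = [fR − √((fR)² − 4 fR V_g)]/2 = [140 − √(140² − 4×140×29)]/2 = 40.9 m/s
Supergeostrophic (V > V_g = 29 m/s), as expected around a high.
Converting: 40.9 m/s × 1.944 = 79.6 knots

79.6 knots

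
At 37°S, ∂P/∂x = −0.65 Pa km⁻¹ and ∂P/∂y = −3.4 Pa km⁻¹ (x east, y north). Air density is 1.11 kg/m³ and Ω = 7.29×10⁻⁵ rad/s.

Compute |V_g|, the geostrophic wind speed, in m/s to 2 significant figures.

36 m/s

Coriolis parameter at 37°S:
f = 2Ω sin φ = 2 × 7.29×10⁻⁵ × sin 37° = 8.77×10⁻⁵ s⁻¹
In the Southern Hemisphere f is negative: f = −8.77×10⁻⁵ s⁻¹.
Component geostrophic relations (x east, y north):
u_g = −(1/(fρ)) ∂P/∂y,  v_g = (1/(fρ)) ∂P/∂x
u_g = −(−3.4×10⁻³)/(−8.77×10⁻⁵ × 1.11) = −34.9 m/s;  v_g = (−0.65×10⁻³)/(−8.77×10⁻⁵ × 1.11) = 6.67 m/s
|V_g| = √(u_g² + v_g²) = 35.5 m/s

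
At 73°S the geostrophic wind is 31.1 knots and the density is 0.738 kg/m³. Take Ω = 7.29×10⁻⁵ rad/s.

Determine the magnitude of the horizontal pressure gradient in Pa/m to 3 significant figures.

Coriolis parameter at 73°S:
f = 2Ω sin φ = 2 × 7.29×10⁻⁵ × sin 73° = 1.39×10⁻⁴ s⁻¹
Wind speed in SI: 31.1 knots = 16.0 m/s
Geostrophic balance rearranged: |∂P/∂n| = f ρ V_g
|∂P/∂n| = 1.39×10⁻⁴ × 0.738 × 16.0 = 1.65×10⁻³ Pa/m

1.65×10⁻³ Pa/m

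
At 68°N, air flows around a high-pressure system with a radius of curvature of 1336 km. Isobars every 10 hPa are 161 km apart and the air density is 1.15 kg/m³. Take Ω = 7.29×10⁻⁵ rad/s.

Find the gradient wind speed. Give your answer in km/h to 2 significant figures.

Coriolis parameter at 68°N:
f = 2Ω sin φ = 2 × 7.29×10⁻⁵ × sin 68° = 1.35×10⁻⁴ s⁻¹
Pressure gradient: |∂P/∂n| = 1000 Pa / 161000 m = 6.21×10⁻³ Pa/m
Geostrophic speed: V_g = |∂P/∂n|/(fρ) = 6.21×10⁻³/(1.35×10⁻⁴ × 1.15) = 40.0 m/s
Around a high, pressure-gradient force acts outward with centrifugal, so Coriolis balances both:
fV = (1/ρ)|∂P/∂n| + V²/R  →  V² − fR·V + fR·V_g = 0
With fR = 1.35×10⁻⁴ × 1336×10³ m = 181 m/s:
V = [fR − √((fR)² − 4 fR V_g)]/2 = [181 − √(181² − 4×181×40)]/2 = 59.7 m/s
Supergeostrophic (V > V_g = 40 m/s), as expected around a high.
Converting: 59.7 m/s × 3.6 = 210 km/h

210 km/h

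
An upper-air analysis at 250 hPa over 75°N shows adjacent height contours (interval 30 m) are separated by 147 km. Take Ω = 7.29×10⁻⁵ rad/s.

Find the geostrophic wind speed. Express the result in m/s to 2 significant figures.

14 m/s

Coriolis parameter at 75°N:
f = 2Ω sin φ = 2 × 7.29×10⁻⁵ × sin 75° = 1.41×10⁻⁴ s⁻¹
Height gradient: |∂Z/∂n| = 30 m / 147000 m = 2.04×10⁻⁴
On a pressure surface, geostrophic balance gives V_g = (g/f)|∂Z/∂n|:
V_g = 9.81 × 2.04×10⁻⁴ / 1.41×10⁻⁴ = 14.2 m/s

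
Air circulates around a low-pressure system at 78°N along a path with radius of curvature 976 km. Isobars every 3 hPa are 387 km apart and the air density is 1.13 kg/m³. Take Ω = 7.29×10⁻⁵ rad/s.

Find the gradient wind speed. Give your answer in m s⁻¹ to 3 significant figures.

Coriolis parameter at 78°N:
f = 2Ω sin φ = 2 × 7.29×10⁻⁵ × sin 78° = 1.43×10⁻⁴ s⁻¹
Pressure gradient: |∂P/∂n| = 300 Pa / 387000 m = 7.75×10⁻⁴ Pa/m
Geostrophic speed: V_g = |∂P/∂n|/(fρ) = 7.75×10⁻⁴/(1.43×10⁻⁴ × 1.13) = 4.81 m/s
Around a low, centrifugal force acts outward with Coriolis, so pressure-gradient force balances both:
(1/ρ)|∂P/∂n| = fV + V²/R  →  V² + fR·V − fR·V_g = 0
With fR = 1.43×10⁻⁴ × 976×10³ m = 139 m/s:
V = [−fR + √((fR)² + 4 fR V_g)]/2 = [−139 + √(139² + 4×139×4.81)]/2 = 4.65 m/s
Subgeostrophic (V < V_g = 4.81 m/s), as expected around a low.

4.65 m s⁻¹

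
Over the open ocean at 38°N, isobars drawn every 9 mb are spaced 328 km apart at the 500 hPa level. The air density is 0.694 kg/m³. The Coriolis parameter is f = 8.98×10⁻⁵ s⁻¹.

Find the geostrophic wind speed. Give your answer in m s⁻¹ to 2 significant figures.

44 m s⁻¹

Pressure gradient: |∂P/∂n| = 900 Pa / 328000 m = 2.74×10⁻³ Pa/m
Geostrophic balance (pressure-gradient force = Coriolis force):
V_g = (1/(fρ)) |∂P/∂n| = 2.74×10⁻³ / (8.98×10⁻⁵ × 0.694) = 44.0 m/s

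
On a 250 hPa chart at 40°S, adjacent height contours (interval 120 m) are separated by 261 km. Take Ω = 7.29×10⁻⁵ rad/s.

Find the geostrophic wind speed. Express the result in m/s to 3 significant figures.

48.1 m/s

Coriolis parameter at 40°S:
f = 2Ω sin φ = 2 × 7.29×10⁻⁵ × sin 40° = 9.37×10⁻⁵ s⁻¹
Height gradient: |∂Z/∂n| = 120 m / 261000 m = 4.60×10⁻⁴
On a pressure surface, geostrophic balance gives V_g = (g/f)|∂Z/∂n|:
V_g = 9.81 × 4.60×10⁻⁴ / 9.37×10⁻⁵ = 48.1 m/s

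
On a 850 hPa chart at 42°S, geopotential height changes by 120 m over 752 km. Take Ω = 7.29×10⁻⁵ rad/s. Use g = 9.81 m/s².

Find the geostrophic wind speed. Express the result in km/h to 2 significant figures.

Coriolis parameter at 42°S:
f = 2Ω sin φ = 2 × 7.29×10⁻⁵ × sin 42° = 9.76×10⁻⁵ s⁻¹
Height gradient: |∂Z/∂n| = 120 m / 752000 m = 1.60×10⁻⁴
On a pressure surface, geostrophic balance gives V_g = (g/f)|∂Z/∂n|:
V_g = 9.81 × 1.60×10⁻⁴ / 9.76×10⁻⁵ = 16.0 m/s
Converting: 16.0 m/s × 3.6 = 58 km/h

58 km/h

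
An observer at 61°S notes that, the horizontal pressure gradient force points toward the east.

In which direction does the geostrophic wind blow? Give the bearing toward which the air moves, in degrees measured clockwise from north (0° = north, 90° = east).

The pressure-gradient force points toward the east (bearing 090°).
Geostrophic balance: in the Southern Hemisphere the Coriolis force deflects motion to the left, so the geostrophic wind blows 90° to the left of the pressure-gradient force (low pressure on the right).
Rotating 090° by 90° counterclockwise gives 000° — the wind blows toward the north.

000°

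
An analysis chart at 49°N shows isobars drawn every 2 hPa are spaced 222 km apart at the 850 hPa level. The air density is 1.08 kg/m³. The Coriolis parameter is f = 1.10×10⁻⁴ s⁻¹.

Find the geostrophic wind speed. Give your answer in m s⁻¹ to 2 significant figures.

Pressure gradient: |∂P/∂n| = 200 Pa / 222000 m = 9.01×10⁻⁴ Pa/m
Geostrophic balance (pressure-gradient force = Coriolis force):
V_g = (1/(fρ)) |∂P/∂n| = 9.01×10⁻⁴ / (1.10×10⁻⁴ × 1.08) = 7.58 m/s

7.6 m s⁻¹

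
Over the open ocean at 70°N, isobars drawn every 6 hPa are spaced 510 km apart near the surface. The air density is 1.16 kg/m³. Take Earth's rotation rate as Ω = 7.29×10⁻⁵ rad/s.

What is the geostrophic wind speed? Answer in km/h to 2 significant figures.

Coriolis parameter at 70°N:
f = 2Ω sin φ = 2 × 7.29×10⁻⁵ × sin 70° = 1.37×10⁻⁴ s⁻¹
Pressure gradient: |∂P/∂n| = 600 Pa / 510000 m = 1.18×10⁻³ Pa/m
Geostrophic balance (pressure-gradient force = Coriolis force):
V_g = (1/(fρ)) |∂P/∂n| = 1.18×10⁻³ / (1.37×10⁻⁴ × 1.16) = 7.40 m/s
Converting: 7.40 m/s × 3.6 = 27 km/h

27 km/h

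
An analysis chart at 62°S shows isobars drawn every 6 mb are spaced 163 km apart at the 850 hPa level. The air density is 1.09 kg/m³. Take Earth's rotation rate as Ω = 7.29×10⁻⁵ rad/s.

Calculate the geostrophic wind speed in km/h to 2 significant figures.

94 km/h

Coriolis parameter at 62°S:
f = 2Ω sin φ = 2 × 7.29×10⁻⁵ × sin 62° = 1.29×10⁻⁴ s⁻¹
Pressure gradient: |∂P/∂n| = 600 Pa / 163000 m = 3.68×10⁻³ Pa/m
Geostrophic balance (pressure-gradient force = Coriolis force):
V_g = (1/(fρ)) |∂P/∂n| = 3.68×10⁻³ / (1.29×10⁻⁴ × 1.09) = 26.2 m/s
Converting: 26.2 m/s × 3.6 = 94 km/h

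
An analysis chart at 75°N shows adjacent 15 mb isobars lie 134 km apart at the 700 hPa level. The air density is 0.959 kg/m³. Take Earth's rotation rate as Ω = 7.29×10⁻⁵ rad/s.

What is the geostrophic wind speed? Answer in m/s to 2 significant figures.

83 m/s

Coriolis parameter at 75°N:
f = 2Ω sin φ = 2 × 7.29×10⁻⁵ × sin 75° = 1.41×10⁻⁴ s⁻¹
Pressure gradient: |∂P/∂n| = 1500 Pa / 134000 m = 1.12×10⁻² Pa/m
Geostrophic balance (pressure-gradient force = Coriolis force):
V_g = (1/(fρ)) |∂P/∂n| = 1.12×10⁻² / (1.41×10⁻⁴ × 0.959) = 82.9 m/s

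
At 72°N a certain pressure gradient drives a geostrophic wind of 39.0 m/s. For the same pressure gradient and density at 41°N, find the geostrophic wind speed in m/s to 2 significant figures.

With the same pressure gradient and density, V_g ∝ 1/f ∝ 1/sin φ.
V₂ = V₁ · sin φ₁ / sin φ₂ = 39.0 × sin 72° / sin 41°
V₂ = 39.0 × 0.9511/0.6561 = 57 m/s

57 m/s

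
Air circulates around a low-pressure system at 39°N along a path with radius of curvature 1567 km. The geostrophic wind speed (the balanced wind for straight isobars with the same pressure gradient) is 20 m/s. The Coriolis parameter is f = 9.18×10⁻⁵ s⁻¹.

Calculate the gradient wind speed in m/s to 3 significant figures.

17.8 m/s

Around a low, centrifugal force acts outward with Coriolis, so pressure-gradient force balances both:
(1/ρ)|∂P/∂n| = fV + V²/R  →  V² + fR·V − fR·V_g = 0
With fR = 9.18×10⁻⁵ × 1567×10³ m = 144 m/s:
V = [−fR + √((fR)² + 4 fR V_g)]/2 = [−144 + √(144² + 4×144×20)]/2 = 17.8 m/s
Subgeostrophic (V < V_g = 20 m/s), as expected around a low.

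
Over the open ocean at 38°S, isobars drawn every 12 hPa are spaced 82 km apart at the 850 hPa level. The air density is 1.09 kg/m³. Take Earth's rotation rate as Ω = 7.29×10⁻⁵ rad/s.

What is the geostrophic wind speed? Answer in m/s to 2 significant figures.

150 m/s

Coriolis parameter at 38°S:
f = 2Ω sin φ = 2 × 7.29×10⁻⁵ × sin 38° = 8.98×10⁻⁵ s⁻¹
Pressure gradient: |∂P/∂n| = 1200 Pa / 82000 m = 1.46×10⁻² Pa/m
Geostrophic balance (pressure-gradient force = Coriolis force):
V_g = (1/(fρ)) |∂P/∂n| = 1.46×10⁻² / (8.98×10⁻⁵ × 1.09) = 150 m/s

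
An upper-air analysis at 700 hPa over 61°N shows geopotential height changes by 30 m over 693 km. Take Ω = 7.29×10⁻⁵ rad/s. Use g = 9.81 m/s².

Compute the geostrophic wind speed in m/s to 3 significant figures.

Coriolis parameter at 61°N:
f = 2Ω sin φ = 2 × 7.29×10⁻⁵ × sin 61° = 1.28×10⁻⁴ s⁻¹
Height gradient: |∂Z/∂n| = 30 m / 693000 m = 4.33×10⁻⁵
On a pressure surface, geostrophic balance gives V_g = (g/f)|∂Z/∂n|:
V_g = 9.81 × 4.33×10⁻⁵ / 1.28×10⁻⁴ = 3.33 m/s

3.33 m/s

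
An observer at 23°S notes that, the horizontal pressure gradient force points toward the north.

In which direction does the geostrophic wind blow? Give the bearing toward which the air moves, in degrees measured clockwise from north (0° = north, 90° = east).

270°

The pressure-gradient force points toward the north (bearing 000°).
Geostrophic balance: in the Southern Hemisphere the Coriolis force deflects motion to the left, so the geostrophic wind blows 90° to the left of the pressure-gradient force (low pressure on the right).
Rotating 000° by 90° counterclockwise gives 270° — the wind blows toward the west.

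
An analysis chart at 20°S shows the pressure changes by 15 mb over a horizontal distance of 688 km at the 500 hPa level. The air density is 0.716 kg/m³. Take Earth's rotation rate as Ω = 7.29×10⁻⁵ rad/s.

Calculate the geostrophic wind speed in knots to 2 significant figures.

120 knots

Coriolis parameter at 20°S:
f = 2Ω sin φ = 2 × 7.29×10⁻⁵ × sin 20° = 4.99×10⁻⁵ s⁻¹
Pressure gradient: |∂P/∂n| = 1500 Pa / 688000 m = 2.18×10⁻³ Pa/m
Geostrophic balance (pressure-gradient force = Coriolis force):
V_g = (1/(fρ)) |∂P/∂n| = 2.18×10⁻³ / (4.99×10⁻⁵ × 0.716) = 61.1 m/s
Converting: 61.1 m/s × 1.944 = 120 knots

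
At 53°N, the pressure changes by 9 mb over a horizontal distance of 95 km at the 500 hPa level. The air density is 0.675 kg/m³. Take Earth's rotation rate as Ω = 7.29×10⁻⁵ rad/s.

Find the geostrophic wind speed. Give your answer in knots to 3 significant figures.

Coriolis parameter at 53°N:
f = 2Ω sin φ = 2 × 7.29×10⁻⁵ × sin 53° = 1.16×10⁻⁴ s⁻¹
Pressure gradient: |∂P/∂n| = 900 Pa / 95000 m = 9.47×10⁻³ Pa/m
Geostrophic balance (pressure-gradient force = Coriolis force):
V_g = (1/(fρ)) |∂P/∂n| = 9.47×10⁻³ / (1.16×10⁻⁴ × 0.675) = 121 m/s
Converting: 121 m/s × 1.944 = 234 knots

234 knots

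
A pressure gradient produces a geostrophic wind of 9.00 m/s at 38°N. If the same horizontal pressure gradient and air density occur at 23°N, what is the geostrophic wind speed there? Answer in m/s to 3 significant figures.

14.2 m/s

With the same pressure gradient and density, V_g ∝ 1/f ∝ 1/sin φ.
V₂ = V₁ · sin φ₁ / sin φ₂ = 9.00 × sin 38° / sin 23°
V₂ = 9.00 × 0.6157/0.3907 = 14.2 m/s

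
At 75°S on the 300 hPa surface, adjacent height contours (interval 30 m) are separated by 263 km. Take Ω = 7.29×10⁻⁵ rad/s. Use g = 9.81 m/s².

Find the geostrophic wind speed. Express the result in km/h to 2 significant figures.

29 km/h

Coriolis parameter at 75°S:
f = 2Ω sin φ = 2 × 7.29×10⁻⁵ × sin 75° = 1.41×10⁻⁴ s⁻¹
Height gradient: |∂Z/∂n| = 30 m / 263000 m = 1.14×10⁻⁴
On a pressure surface, geostrophic balance gives V_g = (g/f)|∂Z/∂n|:
V_g = 9.81 × 1.14×10⁻⁴ / 1.41×10⁻⁴ = 7.95 m/s
Converting: 7.95 m/s × 3.6 = 29 km/h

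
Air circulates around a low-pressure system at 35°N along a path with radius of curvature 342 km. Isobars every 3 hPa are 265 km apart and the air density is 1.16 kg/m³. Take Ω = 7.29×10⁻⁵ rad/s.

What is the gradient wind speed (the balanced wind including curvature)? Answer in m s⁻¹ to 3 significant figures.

Coriolis parameter at 35°N:
f = 2Ω sin φ = 2 × 7.29×10⁻⁵ × sin 35° = 8.36×10⁻⁵ s⁻¹
Pressure gradient: |∂P/∂n| = 300 Pa / 265000 m = 1.13×10⁻³ Pa/m
Geostrophic speed: V_g = |∂P/∂n|/(fρ) = 1.13×10⁻³/(8.36×10⁻⁵ × 1.16) = 11.7 m/s
Around a low, centrifugal force acts outward with Coriolis, so pressure-gradient force balances both:
(1/ρ)|∂P/∂n| = fV + V²/R  →  V² + fR·V − fR·V_g = 0
With fR = 8.36×10⁻⁵ × 342×10³ m = 28.6 m/s:
V = [−fR + √((fR)² + 4 fR V_g)]/2 = [−28.6 + √(28.6² + 4×28.6×11.7)]/2 = 8.9 m/s
Subgeostrophic (V < V_g = 11.7 m/s), as expected around a low.

8.90 m s⁻¹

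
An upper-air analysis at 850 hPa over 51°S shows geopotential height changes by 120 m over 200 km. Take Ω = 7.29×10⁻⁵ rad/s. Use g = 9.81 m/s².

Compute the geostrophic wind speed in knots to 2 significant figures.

Coriolis parameter at 51°S:
f = 2Ω sin φ = 2 × 7.29×10⁻⁵ × sin 51° = 1.13×10⁻⁴ s⁻¹
Height gradient: |∂Z/∂n| = 120 m / 200000 m = 6.00×10⁻⁴
On a pressure surface, geostrophic balance gives V_g = (g/f)|∂Z/∂n|:
V_g = 9.81 × 6.00×10⁻⁴ / 1.13×10⁻⁴ = 51.9 m/s
Converting: 51.9 m/s × 1.944 = 100 knots

100 knots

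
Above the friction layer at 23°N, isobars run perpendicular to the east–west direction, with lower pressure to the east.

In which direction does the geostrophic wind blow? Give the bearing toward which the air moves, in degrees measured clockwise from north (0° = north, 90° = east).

180°

The pressure-gradient force points toward the east (bearing 090°).
Geostrophic balance: in the Northern Hemisphere the Coriolis force deflects motion to the right, so the geostrophic wind blows 90° to the right of the pressure-gradient force (low pressure on the left).
Rotating 090° by 90° clockwise gives 180° — the wind blows toward the south.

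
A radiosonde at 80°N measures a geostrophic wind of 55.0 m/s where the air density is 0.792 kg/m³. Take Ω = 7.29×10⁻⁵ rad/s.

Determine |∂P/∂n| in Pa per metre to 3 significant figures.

Coriolis parameter at 80°N:
f = 2Ω sin φ = 2 × 7.29×10⁻⁵ × sin 80° = 1.44×10⁻⁴ s⁻¹
Geostrophic balance rearranged: |∂P/∂n| = f ρ V_g
|∂P/∂n| = 1.44×10⁻⁴ × 0.792 × 55.0 = 6.25×10⁻³ Pa/m

6.25×10⁻³ Pa/m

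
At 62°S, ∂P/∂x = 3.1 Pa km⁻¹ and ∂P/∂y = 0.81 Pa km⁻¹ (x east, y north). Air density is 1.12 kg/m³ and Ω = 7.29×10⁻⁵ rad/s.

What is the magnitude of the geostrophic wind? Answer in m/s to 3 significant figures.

22.2 m/s

Coriolis parameter at 62°S:
f = 2Ω sin φ = 2 × 7.29×10⁻⁵ × sin 62° = 1.29×10⁻⁴ s⁻¹
In the Southern Hemisphere f is negative: f = −1.29×10⁻⁴ s⁻¹.
Component geostrophic relations (x east, y north):
u_g = −(1/(fρ)) ∂P/∂y,  v_g = (1/(fρ)) ∂P/∂x
u_g = −(0.81×10⁻³)/(−1.29×10⁻⁴ × 1.12) = 5.62 m/s;  v_g = (3.1×10⁻³)/(−1.29×10⁻⁴ × 1.12) = −21.5 m/s
|V_g| = √(u_g² + v_g²) = 22.2 m/s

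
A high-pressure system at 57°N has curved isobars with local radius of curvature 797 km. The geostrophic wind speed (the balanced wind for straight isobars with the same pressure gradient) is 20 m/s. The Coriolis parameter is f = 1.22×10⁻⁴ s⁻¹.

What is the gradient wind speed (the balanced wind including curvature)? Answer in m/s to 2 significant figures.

Around a high, pressure-gradient force acts outward with centrifugal, so Coriolis balances both:
fV = (1/ρ)|∂P/∂n| + V²/R  →  V² − fR·V + fR·V_g = 0
With fR = 1.22×10⁻⁴ × 797×10³ m = 97.2 m/s:
V = [fR − √((fR)² − 4 fR V_g)]/2 = [97.2 − √(97.2² − 4×97.2×20)]/2 = 28.1 m/s
Supergeostrophic (V > V_g = 20 m/s), as expected around a high.

28 m/s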